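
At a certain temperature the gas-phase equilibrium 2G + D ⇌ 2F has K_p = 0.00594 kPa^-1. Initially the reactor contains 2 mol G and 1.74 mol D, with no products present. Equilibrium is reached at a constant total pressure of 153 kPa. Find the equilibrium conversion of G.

X = 0.378

Take 2 mol G as basis and let X be its fractional conversion, so ξ = X.
Moles: n_G = 2 − 2X; n_D = 1.74 − X; n_F = 2X.
Total moles n_T = 3.74 − X.
With p_i = (n_i/n_T)P, K_p = p_F^2 / (p_G^2 p_D).
This yields a degree-3 equation in X; solving on (0,1), X = 0.378.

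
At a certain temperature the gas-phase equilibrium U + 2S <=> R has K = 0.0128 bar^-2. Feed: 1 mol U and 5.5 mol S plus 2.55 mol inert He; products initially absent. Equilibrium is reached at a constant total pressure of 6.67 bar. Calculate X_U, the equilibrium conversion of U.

X = 0.167

Basis: 1 mol U initially; let X = conversion of U. Extent ξ = X.
Species balance: n_U = 1 − X; n_S = 5.5 − 2X; n_R = X; n_I = 2.55 (inert).
n_T = Σnᵢ = 9.05 − 2X.
With p_i = (n_i/n_T)P, K = p_R / (p_U p_S^2).
Setting this equal to 0.0128 bar^-2 and taking the physical root (0 < X < 1) gives X = 0.167.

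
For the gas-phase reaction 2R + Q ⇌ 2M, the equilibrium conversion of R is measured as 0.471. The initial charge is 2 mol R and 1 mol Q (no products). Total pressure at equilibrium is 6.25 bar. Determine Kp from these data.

Take 2 mol R as basis and let X be its fractional conversion, so ξ = X.
Species balance: n_R = 2 − 2X; n_Q = 1 − X; n_M = 2X.
Total moles n_T = 3 − X.
At X = 0.471: n_R = 1.06, n_Q = 0.529, n_M = 0.942, n_T = 2.53.
p_i = (n_i/n_T)·P. Kp = p_M^2 / (p_R^2 p_Q) = 0.606 bar^-1.

Kp = 0.606 bar^-1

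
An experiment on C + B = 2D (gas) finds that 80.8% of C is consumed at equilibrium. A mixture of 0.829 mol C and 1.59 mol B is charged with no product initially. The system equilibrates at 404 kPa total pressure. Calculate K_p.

K_p = 12.3

Let X = conversion of C (basis 0.829 mol C); extent of reaction ξ = 0.829X.
At extent ξ: n_C = 0.829 − 0.829X; n_B = 1.59 − 0.829X; n_D = 1.66X.
n_T stays at 2.42 (no change in mole number).
At X = 0.808: n_C = 0.159, n_B = 0.92, n_D = 1.34, n_T = 2.42.
p_i = (n_i/n_T)·P. K_p = p_D^2 / (p_C p_B) = 12.3.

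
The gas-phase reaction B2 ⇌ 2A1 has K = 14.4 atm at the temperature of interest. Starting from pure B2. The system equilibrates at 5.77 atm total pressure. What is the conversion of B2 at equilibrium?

X = 0.620

Basis: 1 mol B2 initially; let X = conversion of B2. Extent ξ = X.
Species balance: n_B2 = 1 − X; n_A1 = 2X.
n_T = Σnᵢ = 1 + X.
With p_i = (n_i/n_T)P, K = p_A1^2 / (p_B2).
Equating to 14.4 atm and solving on 0 < X < 1: X = 0.620.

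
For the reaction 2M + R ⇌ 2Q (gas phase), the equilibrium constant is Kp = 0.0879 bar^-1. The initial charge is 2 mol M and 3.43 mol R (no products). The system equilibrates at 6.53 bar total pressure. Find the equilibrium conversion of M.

Take 2 mol M as basis and let X be its fractional conversion, so ξ = X.
At extent ξ: n_M = 2 − 2X; n_R = 3.43 − X; n_Q = 2X.
Total moles n_T = 5.43 − X.
With p_i = (n_i/n_T)P, Kp = p_Q^2 / (p_M^2 p_R).
This yields a degree-3 equation in X; solving on (0,1), X = 0.371.

X = 0.371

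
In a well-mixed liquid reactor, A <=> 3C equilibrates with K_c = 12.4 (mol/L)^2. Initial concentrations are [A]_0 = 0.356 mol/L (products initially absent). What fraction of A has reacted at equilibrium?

X = 0.838

Let X = conversion of A; extent ξ = 0.356·X mol/L.
Concentrations: [A] = 0.356 − 0.356X; [C] = 1.07X.
K_c = [C]^3 / ([A]).
This equals 12.4 at X = 0.838 (the root in 0 < X < 1).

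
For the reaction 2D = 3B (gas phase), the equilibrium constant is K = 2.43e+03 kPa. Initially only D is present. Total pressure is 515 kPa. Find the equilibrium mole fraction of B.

y_B = 0.719

Basis: 1 mol D initially; let X = conversion of D. Extent ξ = 0.5X.
Mole table: n_D = 1 − X; n_B = 1.5X.
Total moles n_T = 1 + 0.5X.
y_i = n_i/n_T, p_i = y_i·P. K = p_B^3 / (p_D^2).
This yields a degree-3 equation in X; solving on (0,1), X = 0.631.
Then n_B = 0.946, n_T = 1.32, so y_B = 0.719.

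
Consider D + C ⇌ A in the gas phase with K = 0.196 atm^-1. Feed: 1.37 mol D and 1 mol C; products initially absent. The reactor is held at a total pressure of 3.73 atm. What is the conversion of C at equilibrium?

X = 0.276

Let X = conversion of C (basis 1 mol C); extent of reaction ξ = X.
Mole table: n_D = 1.37 − X; n_C = 1 − X; n_A = X.
Summing: n_T = 2.37 − X.
Mole fractions y_i = n_i/n_T; K = p_A / (p_D p_C) with p_i = y_i·P.
Substituting and setting equal to 0.196 atm^-1 gives a polynomial in X; the root in (0,1) is X = 0.276.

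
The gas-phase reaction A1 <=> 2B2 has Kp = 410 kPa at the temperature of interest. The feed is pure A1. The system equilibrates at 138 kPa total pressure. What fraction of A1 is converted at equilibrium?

Let X = conversion of A1 (basis 1 mol A1); extent of reaction ξ = X.
Mole table: n_A1 = 1 − X; n_B2 = 2X.
Total moles n_T = 1 + X.
With p_i = (n_i/n_T)P, Kp = p_B2^2 / (p_A1).
Equating to 410 kPa and solving on 0 < X < 1: X = 0.653.

X = 0.653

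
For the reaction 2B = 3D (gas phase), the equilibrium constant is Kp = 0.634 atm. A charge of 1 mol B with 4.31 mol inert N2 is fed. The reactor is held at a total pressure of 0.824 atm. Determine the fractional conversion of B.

Basis: 1 mol B initially; let X = conversion of B. Extent ξ = 0.5X.
Species balance: n_B = 1 − X; n_D = 1.5X; n_I = 4.31 (inert).
Total moles n_T = 5.31 + 0.5X.
Mole fractions y_i = n_i/n_T; Kp = p_D^3 / (p_B^2) with p_i = y_i·P.
This yields a degree-3 equation in X; solving on (0,1), X = 0.595.

X = 0.595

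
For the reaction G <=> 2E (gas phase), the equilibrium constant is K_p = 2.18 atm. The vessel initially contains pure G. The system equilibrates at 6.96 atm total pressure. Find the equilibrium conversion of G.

Let X = conversion of G (basis 1 mol G); extent of reaction ξ = X.
Mole table: n_G = 1 − X; n_E = 2X.
Total moles n_T = 1 + X.
With p_i = (n_i/n_T)P, K_p = p_E^2 / (p_G).
This yields a degree-2 equation in X; solving on (0,1), X = 0.269.

X = 0.269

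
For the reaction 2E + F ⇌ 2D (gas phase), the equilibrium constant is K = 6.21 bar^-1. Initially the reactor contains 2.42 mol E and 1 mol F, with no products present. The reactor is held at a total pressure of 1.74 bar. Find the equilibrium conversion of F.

Let X = conversion of F (basis 1 mol F); extent of reaction ξ = X.
Species balance: n_E = 2.42 − 2X; n_F = 1 − X; n_D = 2X.
Summing: n_T = 3.42 − X.
With p_i = (n_i/n_T)P, K = p_D^2 / (p_E^2 p_F).
This yields a degree-3 equation in X; solving on (0,1), X = 0.651.

X = 0.651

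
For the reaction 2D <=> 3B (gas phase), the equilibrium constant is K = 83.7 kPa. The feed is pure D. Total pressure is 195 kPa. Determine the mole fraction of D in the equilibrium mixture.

y_D = 0.515

Take 1 mol D as basis and let X be its fractional conversion, so ξ = 0.5X.
Moles: n_D = 1 − X; n_B = 1.5X.
n_T = Σnᵢ = 1 + 0.5X.
With p_i = (n_i/n_T)P, K = p_B^3 / (p_D^2).
Substituting and setting equal to 83.7 kPa gives a polynomial in X; the root in (0,1) is X = 0.385.
Then n_D = 0.615, n_T = 1.19, so y_D = 0.515.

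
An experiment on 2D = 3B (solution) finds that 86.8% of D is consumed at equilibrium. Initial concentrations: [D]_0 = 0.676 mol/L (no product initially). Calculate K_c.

Let X = conversion of D.
Concentrations: [D] = 0.676 − 0.676X; [B] = 1.01X.
At X = 0.868: [D] = 0.0892, [B] = 0.88.
K_c = [B]^3 / ([D]^2) = 85.6 mol/L.

K_c = 85.6 mol/L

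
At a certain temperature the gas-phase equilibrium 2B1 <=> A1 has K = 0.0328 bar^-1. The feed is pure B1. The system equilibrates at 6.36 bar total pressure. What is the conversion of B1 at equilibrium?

X = 0.262

Let X = conversion of B1 (basis 1 mol B1); extent of reaction ξ = 0.5X.
Species balance: n_B1 = 1 − X; n_A1 = 0.5X.
Total moles n_T = 1 − 0.5X.
Mole fractions y_i = n_i/n_T; K = p_A1 / (p_B1^2) with p_i = y_i·P.
Substituting and setting equal to 0.0328 bar^-1 gives a polynomial in X; the root in (0,1) is X = 0.262.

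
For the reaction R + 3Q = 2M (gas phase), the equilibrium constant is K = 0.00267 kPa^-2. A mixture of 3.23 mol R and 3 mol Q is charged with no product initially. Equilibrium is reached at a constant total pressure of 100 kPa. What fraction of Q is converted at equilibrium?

Take 3 mol Q as basis and let X be its fractional conversion, so ξ = X.
Mole table: n_R = 3.23 − X; n_Q = 3 − 3X; n_M = 2X.
Total moles n_T = 6.23 − 2X.
y_i = n_i/n_T, p_i = y_i·P. K = p_M^2 / (p_R p_Q^3).
This yields a degree-4 equation in X; solving on (0,1), X = 0.706.

X = 0.706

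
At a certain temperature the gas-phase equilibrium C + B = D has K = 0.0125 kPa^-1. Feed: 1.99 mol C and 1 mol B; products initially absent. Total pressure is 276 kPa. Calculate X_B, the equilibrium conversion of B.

Basis: 1 mol B initially; let X = conversion of B. Extent ξ = X.
At extent ξ: n_C = 1.99 − X; n_B = 1 − X; n_D = X.
Total moles n_T = 2.99 − X.
With p_i = (n_i/n_T)P, K = p_D / (p_C p_B).
Setting this equal to 0.0125 kPa^-1 and taking the physical root (0 < X < 1) gives X = 0.663.

X = 0.663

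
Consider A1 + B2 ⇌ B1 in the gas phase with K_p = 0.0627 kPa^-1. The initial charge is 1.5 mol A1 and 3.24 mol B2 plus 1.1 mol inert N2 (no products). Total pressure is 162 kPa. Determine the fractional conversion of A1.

X = 0.816

Let X = conversion of A1 (basis 1.5 mol A1); extent of reaction ξ = 1.5X.
Species balance: n_A1 = 1.5 − 1.5X; n_B2 = 3.24 − 1.5X; n_B1 = 1.5X; n_I = 1.1 (inert).
Total moles n_T = 5.84 − 1.5X.
With p_i = (n_i/n_T)P, K_p = p_B1 / (p_A1 p_B2).
Setting this equal to 0.0627 kPa^-1 and taking the physical root (0 < X < 1) gives X = 0.816.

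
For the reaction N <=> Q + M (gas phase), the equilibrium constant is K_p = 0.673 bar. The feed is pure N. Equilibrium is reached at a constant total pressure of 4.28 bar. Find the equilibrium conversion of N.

X = 0.369

Take 1 mol N as basis and let X be its fractional conversion, so ξ = X.
Mole table: n_N = 1 − X; n_Q = X; n_M = X.
Total moles n_T = 1 + X.
With p_i = (n_i/n_T)P, K_p = p_Q p_M / (p_N).
Equating to 0.673 bar and solving on 0 < X < 1: X = 0.369.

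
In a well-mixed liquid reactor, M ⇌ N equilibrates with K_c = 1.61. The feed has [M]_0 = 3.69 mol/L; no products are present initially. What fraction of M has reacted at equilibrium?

X = 0.617

Let X = conversion of M; extent ξ = 3.69·X mol/L.
Concentrations: [M] = 3.69 − 3.69X; [N] = 3.69X.
K_c = [N] / ([M]).
Equating to 1.61: the physical root is X = 0.617.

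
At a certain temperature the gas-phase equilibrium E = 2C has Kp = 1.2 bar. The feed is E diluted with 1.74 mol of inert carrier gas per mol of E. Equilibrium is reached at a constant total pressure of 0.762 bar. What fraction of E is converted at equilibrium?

Basis: 1 mol E initially; let X = conversion of E. Extent ξ = X.
Mole table: n_E = 1 − X; n_C = 2X; n_I = 1.74 (inert).
Total moles n_T = 2.74 + X.
Mole fractions y_i = n_i/n_T; Kp = p_C^2 / (p_E) with p_i = y_i·P.
Substituting and setting equal to 1.2 bar gives a polynomial in X; the root in (0,1) is X = 0.668.

X = 0.668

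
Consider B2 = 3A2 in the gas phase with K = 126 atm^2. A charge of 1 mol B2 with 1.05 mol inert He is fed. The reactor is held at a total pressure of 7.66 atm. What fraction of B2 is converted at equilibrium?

Let X = conversion of B2 (basis 1 mol B2); extent of reaction ξ = X.
Moles: n_B2 = 1 − X; n_A2 = 3X; n_I = 1.05 (inert).
Total moles n_T = 2.05 + 2X.
With p_i = (n_i/n_T)P, K = p_A2^3 / (p_B2).
Substituting and setting equal to 126 atm^2 gives a polynomial in X; the root in (0,1) is X = 0.670.

X = 0.670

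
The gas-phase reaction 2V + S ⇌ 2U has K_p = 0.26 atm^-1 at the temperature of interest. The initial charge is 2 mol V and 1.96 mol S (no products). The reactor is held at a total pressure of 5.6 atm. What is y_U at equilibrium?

Basis: 2 mol V initially; let X = conversion of V. Extent ξ = X.
Species balance: n_V = 2 − 2X; n_S = 1.96 − X; n_U = 2X.
n_T = Σnᵢ = 3.96 − X.
With p_i = (n_i/n_T)P, K_p = p_U^2 / (p_V^2 p_S).
Substituting and setting equal to 0.26 atm^-1 gives a polynomial in X; the root in (0,1) is X = 0.442.
Then n_U = 0.884, n_T = 3.52, so y_U = 0.251.

y_U = 0.251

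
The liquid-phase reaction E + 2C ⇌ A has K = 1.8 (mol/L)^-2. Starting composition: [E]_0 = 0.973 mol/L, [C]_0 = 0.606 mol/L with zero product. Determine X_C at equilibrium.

Let X = conversion of C; extent ξ = 0.606X/2 mol/L.
Concentrations: [E] = 0.973 − 0.303X; [C] = 0.606 − 0.606X; [A] = 0.303X.
K = [A] / ([E] [C]^2).
Equating to 1.8 (mol/L)^-2: the physical root is X = 0.483.

X = 0.483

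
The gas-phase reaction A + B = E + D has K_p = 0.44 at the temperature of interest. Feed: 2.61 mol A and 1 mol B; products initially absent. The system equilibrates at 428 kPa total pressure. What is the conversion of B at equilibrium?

X = 0.597

Basis: 1 mol B initially; let X = conversion of B. Extent ξ = X.
Species balance: n_A = 2.61 − X; n_B = 1 − X; n_E = X; n_D = X.
n_T stays at 3.61 (no change in mole number).
y_i = n_i/n_T, p_i = y_i·P. K_p = p_E p_D / (p_A p_B).
Substituting and setting equal to 0.44 gives a polynomial in X; the root in (0,1) is X = 0.597.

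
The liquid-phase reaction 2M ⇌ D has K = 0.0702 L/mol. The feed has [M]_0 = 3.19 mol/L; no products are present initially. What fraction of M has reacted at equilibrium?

X = 0.251

Let X = conversion of M; extent ξ = 3.19X/2 mol/L.
Concentrations: [M] = 3.19 − 3.19X; [D] = 1.59X.
K = [D] / ([M]^2).
Solving K = 0.0702 for X ∈ (0,1): X = 0.251.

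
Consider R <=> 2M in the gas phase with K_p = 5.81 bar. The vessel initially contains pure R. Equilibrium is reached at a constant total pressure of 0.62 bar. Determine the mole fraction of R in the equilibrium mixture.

y_R = 0.089

Basis: 1 mol R initially; let X = conversion of R. Extent ξ = X.
At extent ξ: n_R = 1 − X; n_M = 2X.
n_T = Σnᵢ = 1 + X.
y_i = n_i/n_T, p_i = y_i·P. K_p = p_M^2 / (p_R).
Setting this equal to 5.81 bar and taking the physical root (0 < X < 1) gives X = 0.837.
Then n_R = 0.163, n_T = 1.84, so y_R = 0.089.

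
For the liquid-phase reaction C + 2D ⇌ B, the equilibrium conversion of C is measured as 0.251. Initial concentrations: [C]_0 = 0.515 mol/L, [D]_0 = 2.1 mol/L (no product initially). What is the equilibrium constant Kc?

Kc = 0.0988 (mol/L)^-2

Let X = conversion of C.
Concentrations: [C] = 0.515 − 0.515X; [D] = 2.1 − 1.03X; [B] = 0.515X.
At X = 0.251: [C] = 0.386, [D] = 1.84, [B] = 0.129.
Kc = [B] / ([C] [D]^2) = 0.0988 (mol/L)^-2.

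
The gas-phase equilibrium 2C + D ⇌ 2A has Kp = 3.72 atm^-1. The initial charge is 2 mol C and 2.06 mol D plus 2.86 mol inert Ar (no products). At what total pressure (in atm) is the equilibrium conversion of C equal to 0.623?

P = 3.22 atm

Let X = conversion of C (basis 2 mol C); extent of reaction ξ = X.
Species balance: n_C = 2 − 2X; n_D = 2.06 − X; n_A = 2X; n_I = 2.86 (inert).
n_T = Σnᵢ = 6.92 − X.
Kp = p_A^2 / (p_C^2 p_D) with p_i = (n_i/n_T)·P.
At X = 0.623: the mole-fraction product g(X) = Π y_i^ν_i = 11.97. Since Kp = g(X)·P^{-1}, P = (g/Kp)^(1/1) = (11.97/3.72)^(1/1) = 3.22 atm.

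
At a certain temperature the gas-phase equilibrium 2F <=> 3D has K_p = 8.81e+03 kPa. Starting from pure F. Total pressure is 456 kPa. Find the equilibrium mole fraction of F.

y_F = 0.172

Let X = conversion of F (basis 1 mol F); extent of reaction ξ = 0.5X.
Moles: n_F = 1 − X; n_D = 1.5X.
Summing: n_T = 1 + 0.5X.
y_i = n_i/n_T, p_i = y_i·P. K_p = p_D^3 / (p_F^2).
Setting this equal to 8.81e+03 kPa and taking the physical root (0 < X < 1) gives X = 0.763.
Then n_F = 0.237, n_T = 1.38, so y_F = 0.172.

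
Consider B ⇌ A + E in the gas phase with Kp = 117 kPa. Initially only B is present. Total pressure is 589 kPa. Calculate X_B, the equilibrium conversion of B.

Basis: 1 mol B initially; let X = conversion of B. Extent ξ = X.
Mole table: n_B = 1 − X; n_A = X; n_E = X.
Summing: n_T = 1 + X.
With p_i = (n_i/n_T)P, Kp = p_A p_E / (p_B).
Setting this equal to 117 kPa and taking the physical root (0 < X < 1) gives X = 0.407.

X = 0.407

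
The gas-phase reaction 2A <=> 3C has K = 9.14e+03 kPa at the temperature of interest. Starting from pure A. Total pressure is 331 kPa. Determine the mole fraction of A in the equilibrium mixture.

y_A = 0.149

Take 1 mol A as basis and let X be its fractional conversion, so ξ = 0.5X.
Species balance: n_A = 1 − X; n_C = 1.5X.
Summing: n_T = 1 + 0.5X.
With p_i = (n_i/n_T)P, K = p_C^3 / (p_A^2).
Equating to 9.14e+03 kPa and solving on 0 < X < 1: X = 0.792.
Then n_A = 0.208, n_T = 1.4, so y_A = 0.149.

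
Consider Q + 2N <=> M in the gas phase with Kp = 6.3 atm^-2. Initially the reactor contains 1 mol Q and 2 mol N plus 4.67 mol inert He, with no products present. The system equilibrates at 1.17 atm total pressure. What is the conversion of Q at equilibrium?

Basis: 1 mol Q initially; let X = conversion of Q. Extent ξ = X.
At extent ξ: n_Q = 1 − X; n_N = 2 − 2X; n_M = X; n_I = 4.67 (inert).
Summing: n_T = 7.67 − 2X.
y_i = n_i/n_T, p_i = y_i·P. Kp = p_M / (p_Q p_N^2).
Substituting and setting equal to 6.3 atm^-2 gives a polynomial in X; the root in (0,1) is X = 0.267.

X = 0.267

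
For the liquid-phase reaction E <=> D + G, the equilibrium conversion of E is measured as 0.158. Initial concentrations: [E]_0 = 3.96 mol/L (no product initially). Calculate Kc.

Let X = conversion of E.
Concentrations: [E] = 3.96 − 3.96X; [D] = 3.96X; [G] = 3.96X.
At X = 0.158: [E] = 3.33, [D] = 0.626, [G] = 0.626.
Kc = [D] [G] / ([E]) = 0.117 mol/L.

Kc = 0.117 mol/L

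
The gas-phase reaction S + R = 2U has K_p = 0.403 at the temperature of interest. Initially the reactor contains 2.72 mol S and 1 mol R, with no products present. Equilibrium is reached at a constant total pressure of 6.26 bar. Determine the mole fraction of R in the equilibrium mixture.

Take 1 mol R as basis and let X be its fractional conversion, so ξ = X.
Species balance: n_S = 2.72 − X; n_R = 1 − X; n_U = 2X.
n_T stays at 3.72 (no change in mole number).
y_i = n_i/n_T, p_i = y_i·P. K_p = p_U^2 / (p_S p_R).
This yields a degree-2 equation in X; solving on (0,1), X = 0.382.
Then n_R = 0.618, n_T = 3.72, so y_R = 0.166.

y_R = 0.166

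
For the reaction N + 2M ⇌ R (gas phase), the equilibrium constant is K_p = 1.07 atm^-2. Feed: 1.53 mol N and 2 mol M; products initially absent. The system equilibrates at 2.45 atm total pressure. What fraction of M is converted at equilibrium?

X = 0.626

Let X = conversion of M (basis 2 mol M); extent of reaction ξ = X.
At extent ξ: n_N = 1.53 − X; n_M = 2 − 2X; n_R = X.
Summing: n_T = 3.53 − 2X.
With p_i = (n_i/n_T)P, K_p = p_R / (p_N p_M^2).
Equating to 1.07 atm^-2 and solving on 0 < X < 1: X = 0.626.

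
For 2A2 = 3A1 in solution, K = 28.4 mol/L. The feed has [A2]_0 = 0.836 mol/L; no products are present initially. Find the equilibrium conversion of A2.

Let X = conversion of A2; extent ξ = 0.836X/2 mol/L.
Concentrations: [A2] = 0.836 − 0.836X; [A1] = 1.25X.
K = [A1]^3 / ([A2]^2).
Setting equal to 28.4 and solving for X on (0,1) gives X = 0.782.

X = 0.782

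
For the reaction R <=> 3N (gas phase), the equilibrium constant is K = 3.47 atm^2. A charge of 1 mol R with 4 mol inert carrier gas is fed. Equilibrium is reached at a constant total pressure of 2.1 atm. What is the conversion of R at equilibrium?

X = 0.706

Let X = conversion of R (basis 1 mol R); extent of reaction ξ = X.
Mole table: n_R = 1 − X; n_N = 3X; n_I = 4 (inert).
Total moles n_T = 5 + 2X.
Mole fractions y_i = n_i/n_T; K = p_N^3 / (p_R) with p_i = y_i·P.
This yields a degree-3 equation in X; solving on (0,1), X = 0.706.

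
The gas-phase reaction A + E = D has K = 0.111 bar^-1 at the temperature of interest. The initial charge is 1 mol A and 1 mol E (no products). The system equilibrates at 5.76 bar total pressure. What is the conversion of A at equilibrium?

X = 0.219

Basis: 1 mol A initially; let X = conversion of A. Extent ξ = X.
At extent ξ: n_A = 1 − X; n_E = 1 − X; n_D = X.
Summing: n_T = 2 − X.
y_i = n_i/n_T, p_i = y_i·P. K = p_D / (p_A p_E).
Setting this equal to 0.111 bar^-1 and taking the physical root (0 < X < 1) gives X = 0.219.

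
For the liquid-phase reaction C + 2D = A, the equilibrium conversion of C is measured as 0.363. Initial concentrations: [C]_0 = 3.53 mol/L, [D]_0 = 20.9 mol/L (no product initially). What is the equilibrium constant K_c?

Let X = conversion of C.
Concentrations: [C] = 3.53 − 3.53X; [D] = 20.9 − 7.06X; [A] = 3.53X.
At X = 0.363: [C] = 2.25, [D] = 18.3, [A] = 1.28.
K_c = [A] / ([C] [D]^2) = 0.00169 (mol/L)^-2.

K_c = 0.00169 (mol/L)^-2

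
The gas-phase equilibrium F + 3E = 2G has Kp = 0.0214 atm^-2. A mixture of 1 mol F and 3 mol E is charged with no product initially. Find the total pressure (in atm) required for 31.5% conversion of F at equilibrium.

P = 5.95 atm

Take 1 mol F as basis and let X be its fractional conversion, so ξ = X.
Moles: n_F = 1 − X; n_E = 3 − 3X; n_G = 2X.
Summing: n_T = 4 − 2X.
Kp = p_G^2 / (p_F p_E^3) with p_i = (n_i/n_T)·P.
At X = 0.315: the mole-fraction product g(X) = Π y_i^ν_i = 0.7583. Since Kp = g(X)·P^{-2}, P = (g/Kp)^(1/2) = (0.7583/0.0214)^(1/2) = 5.95 atm.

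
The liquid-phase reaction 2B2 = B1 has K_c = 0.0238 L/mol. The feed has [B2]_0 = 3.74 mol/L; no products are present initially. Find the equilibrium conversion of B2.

X = 0.134

Let X = conversion of B2; extent ξ = 3.74X/2 mol/L.
Concentrations: [B2] = 3.74 − 3.74X; [B1] = 1.87X.
K_c = [B1] / ([B2]^2).
This equals 0.0238 at X = 0.134 (the root in 0 < X < 1).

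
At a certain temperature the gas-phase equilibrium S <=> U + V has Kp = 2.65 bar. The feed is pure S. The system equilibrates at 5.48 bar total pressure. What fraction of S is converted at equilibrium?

Let X = conversion of S (basis 1 mol S); extent of reaction ξ = X.
Mole table: n_S = 1 − X; n_U = X; n_V = X.
n_T = Σnᵢ = 1 + X.
Mole fractions y_i = n_i/n_T; Kp = p_U p_V / (p_S) with p_i = y_i·P.
Substituting and setting equal to 2.65 bar gives a polynomial in X; the root in (0,1) is X = 0.571.

X = 0.571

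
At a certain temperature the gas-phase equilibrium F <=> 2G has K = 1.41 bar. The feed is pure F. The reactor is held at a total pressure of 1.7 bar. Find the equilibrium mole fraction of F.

Let X = conversion of F (basis 1 mol F); extent of reaction ξ = X.
At extent ξ: n_F = 1 − X; n_G = 2X.
Summing: n_T = 1 + X.
Mole fractions y_i = n_i/n_T; K = p_G^2 / (p_F) with p_i = y_i·P.
Setting this equal to 1.41 bar and taking the physical root (0 < X < 1) gives X = 0.414.
Then n_F = 0.586, n_T = 1.41, so y_F = 0.414.

y_F = 0.414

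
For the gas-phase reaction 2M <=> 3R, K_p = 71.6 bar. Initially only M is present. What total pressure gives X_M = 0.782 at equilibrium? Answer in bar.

Let X = conversion of M (basis 1 mol M); extent of reaction ξ = 0.5X.
Moles: n_M = 1 − X; n_R = 1.5X.
Summing: n_T = 1 + 0.5X.
K_p = p_R^3 / (p_M^2) with p_i = (n_i/n_T)·P.
At X = 0.782: the mole-fraction product g(X) = Π y_i^ν_i = 24.41. Since K_p = g(X)·P^{1}, P = (K_p/g)^(1/1) = (71.6/24.41)^(1/1) = 2.93 bar.

P = 2.93 bar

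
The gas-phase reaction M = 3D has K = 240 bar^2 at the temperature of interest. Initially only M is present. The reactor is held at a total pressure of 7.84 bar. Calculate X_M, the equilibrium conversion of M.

X = 0.646

Take 1 mol M as basis and let X be its fractional conversion, so ξ = X.
Species balance: n_M = 1 − X; n_D = 3X.
Total moles n_T = 1 + 2X.
Mole fractions y_i = n_i/n_T; K = p_D^3 / (p_M) with p_i = y_i·P.
This yields a degree-3 equation in X; solving on (0,1), X = 0.646.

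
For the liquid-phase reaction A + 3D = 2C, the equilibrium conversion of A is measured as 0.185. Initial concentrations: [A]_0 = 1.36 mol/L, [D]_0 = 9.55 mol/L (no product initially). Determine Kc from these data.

Kc = 0.000336 (mol/L)^-2

Let X = conversion of A.
Concentrations: [A] = 1.36 − 1.36X; [D] = 9.55 − 4.08X; [C] = 2.72X.
At X = 0.185: [A] = 1.11, [D] = 8.8, [C] = 0.503.
Kc = [C]^2 / ([A] [D]^3) = 0.000336 (mol/L)^-2.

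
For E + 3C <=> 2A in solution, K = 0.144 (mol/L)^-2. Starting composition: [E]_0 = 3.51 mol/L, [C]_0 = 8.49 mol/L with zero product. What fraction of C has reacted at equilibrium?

Let X = conversion of C; extent ξ = 8.49X/3 mol/L.
Concentrations: [E] = 3.51 − 2.83X; [C] = 8.49 − 8.49X; [A] = 5.66X.
K = [A]^2 / ([E] [C]^3).
Solving K = 0.144 for X ∈ (0,1): X = 0.590.

X = 0.590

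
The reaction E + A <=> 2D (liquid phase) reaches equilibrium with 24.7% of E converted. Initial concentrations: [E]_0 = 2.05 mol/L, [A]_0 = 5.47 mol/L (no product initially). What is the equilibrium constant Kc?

Kc = 0.134

Let X = conversion of E.
Concentrations: [E] = 2.05 − 2.05X; [A] = 5.47 − 2.05X; [D] = 4.1X.
At X = 0.247: [E] = 1.54, [A] = 4.96, [D] = 1.01.
Kc = [D]^2 / ([E] [A]) = 0.134.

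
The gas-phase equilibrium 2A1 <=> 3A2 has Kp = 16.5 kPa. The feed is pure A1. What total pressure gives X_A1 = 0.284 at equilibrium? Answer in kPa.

Let X = conversion of A1 (basis 1 mol A1); extent of reaction ξ = 0.5X.
Mole table: n_A1 = 1 − X; n_A2 = 1.5X.
n_T = Σnᵢ = 1 + 0.5X.
Kp = p_A2^3 / (p_A1^2) with p_i = (n_i/n_T)·P.
At X = 0.284: the mole-fraction product g(X) = Π y_i^ν_i = 0.132. Since Kp = g(X)·P^{1}, P = (Kp/g)^(1/1) = (16.5/0.132)^(1/1) = 125 kPa.

P = 125 kPa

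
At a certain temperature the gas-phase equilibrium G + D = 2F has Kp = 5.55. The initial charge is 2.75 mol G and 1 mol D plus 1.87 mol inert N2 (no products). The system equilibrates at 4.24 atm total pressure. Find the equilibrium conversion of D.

Let X = conversion of D (basis 1 mol D); extent of reaction ξ = X.
Moles: n_G = 2.75 − X; n_D = 1 − X; n_F = 2X; n_I = 1.87 (inert).
n_T stays at 5.62 (no change in mole number).
y_i = n_i/n_T, p_i = y_i·P. Kp = p_F^2 / (p_G p_D).
Substituting and setting equal to 5.55 gives a polynomial in X; the root in (0,1) is X = 0.778.

X = 0.778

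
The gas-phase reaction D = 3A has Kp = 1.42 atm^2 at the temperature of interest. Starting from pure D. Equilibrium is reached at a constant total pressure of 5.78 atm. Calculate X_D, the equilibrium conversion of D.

X = 0.130

Let X = conversion of D (basis 1 mol D); extent of reaction ξ = X.
At extent ξ: n_D = 1 − X; n_A = 3X.
Total moles n_T = 1 + 2X.
Mole fractions y_i = n_i/n_T; Kp = p_A^3 / (p_D) with p_i = y_i·P.
Setting this equal to 1.42 atm^2 and taking the physical root (0 < X < 1) gives X = 0.130.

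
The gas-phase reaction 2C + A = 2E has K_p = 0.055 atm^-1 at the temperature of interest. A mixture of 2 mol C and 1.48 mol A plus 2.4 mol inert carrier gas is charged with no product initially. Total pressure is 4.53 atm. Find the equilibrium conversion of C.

Basis: 2 mol C initially; let X = conversion of C. Extent ξ = X.
At extent ξ: n_C = 2 − 2X; n_A = 1.48 − X; n_E = 2X; n_I = 2.4 (inert).
n_T = Σnᵢ = 5.88 − X.
y_i = n_i/n_T, p_i = y_i·P. K_p = p_E^2 / (p_C^2 p_A).
This yields a degree-3 equation in X; solving on (0,1), X = 0.192.

X = 0.192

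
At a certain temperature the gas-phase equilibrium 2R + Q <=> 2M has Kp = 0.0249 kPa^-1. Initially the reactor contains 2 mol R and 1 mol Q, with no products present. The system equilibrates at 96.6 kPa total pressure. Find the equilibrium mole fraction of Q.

Basis: 2 mol R initially; let X = conversion of R. Extent ξ = X.
Species balance: n_R = 2 − 2X; n_Q = 1 − X; n_M = 2X.
Summing: n_T = 3 − X.
With p_i = (n_i/n_T)P, Kp = p_M^2 / (p_R^2 p_Q).
Setting this equal to 0.0249 kPa^-1 and taking the physical root (0 < X < 1) gives X = 0.423.
Then n_Q = 0.577, n_T = 2.58, so y_Q = 0.224.

y_Q = 0.224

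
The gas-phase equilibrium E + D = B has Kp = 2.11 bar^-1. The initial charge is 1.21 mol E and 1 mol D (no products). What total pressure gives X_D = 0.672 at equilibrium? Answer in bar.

P = 2.78 bar

Basis: 1 mol D initially; let X = conversion of D. Extent ξ = X.
Mole table: n_E = 1.21 − X; n_D = 1 − X; n_B = X.
Summing: n_T = 2.21 − X.
Kp = p_B / (p_E p_D) with p_i = (n_i/n_T)·P.
At X = 0.672: the mole-fraction product g(X) = Π y_i^ν_i = 5.857. Since Kp = g(X)·P^{-1}, P = (g/Kp)^(1/1) = (5.857/2.11)^(1/1) = 2.78 bar.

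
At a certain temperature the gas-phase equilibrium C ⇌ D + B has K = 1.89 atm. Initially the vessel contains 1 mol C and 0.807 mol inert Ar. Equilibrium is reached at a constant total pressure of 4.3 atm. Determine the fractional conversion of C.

X = 0.630

Take 1 mol C as basis and let X be its fractional conversion, so ξ = X.
Species balance: n_C = 1 − X; n_D = X; n_B = X; n_I = 0.807 (inert).
n_T = Σnᵢ = 1.81 + X.
With p_i = (n_i/n_T)P, K = p_D p_B / (p_C).
This yields a degree-2 equation in X; solving on (0,1), X = 0.630.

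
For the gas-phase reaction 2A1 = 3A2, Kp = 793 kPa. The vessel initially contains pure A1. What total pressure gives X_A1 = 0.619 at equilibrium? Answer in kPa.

P = 188 kPa

Let X = conversion of A1 (basis 1 mol A1); extent of reaction ξ = 0.5X.
Species balance: n_A1 = 1 − X; n_A2 = 1.5X.
n_T = Σnᵢ = 1 + 0.5X.
Kp = p_A2^3 / (p_A1^2) with p_i = (n_i/n_T)·P.
At X = 0.619: the mole-fraction product g(X) = Π y_i^ν_i = 4.211. Since Kp = g(X)·P^{1}, P = (Kp/g)^(1/1) = (793/4.211)^(1/1) = 188 kPa.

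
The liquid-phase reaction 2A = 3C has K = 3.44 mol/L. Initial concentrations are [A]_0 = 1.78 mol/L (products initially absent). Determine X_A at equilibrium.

Let X = conversion of A; extent ξ = 1.78X/2 mol/L.
Concentrations: [A] = 1.78 − 1.78X; [C] = 2.67X.
K = [C]^3 / ([A]^2).
Solving K = 3.44 for X ∈ (0,1): X = 0.514.

X = 0.514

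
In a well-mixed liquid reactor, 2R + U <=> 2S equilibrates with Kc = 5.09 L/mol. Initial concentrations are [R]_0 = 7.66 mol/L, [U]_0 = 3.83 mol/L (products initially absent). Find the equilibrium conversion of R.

Let X = conversion of R; extent ξ = 7.66X/2 mol/L.
Concentrations: [R] = 7.66 − 7.66X; [U] = 3.83 − 3.83X; [S] = 7.66X.
Kc = [S]^2 / ([R]^2 [U]).
Equating to 5.09 L/mol: the physical root is X = 0.706.

X = 0.706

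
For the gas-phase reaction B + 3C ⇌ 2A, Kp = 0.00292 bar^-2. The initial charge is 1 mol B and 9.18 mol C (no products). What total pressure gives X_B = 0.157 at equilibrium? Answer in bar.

Take 1 mol B as basis and let X be its fractional conversion, so ξ = X.
At extent ξ: n_B = 1 − X; n_C = 9.18 − 3X; n_A = 2X.
Summing: n_T = 10.2 − 2X.
Kp = p_A^2 / (p_B p_C^3) with p_i = (n_i/n_T)·P.
At X = 0.157: the mole-fraction product g(X) = Π y_i^ν_i = 0.01723. Since Kp = g(X)·P^{-2}, P = (g/Kp)^(1/2) = (0.01723/0.00292)^(1/2) = 2.43 bar.

P = 2.43 bar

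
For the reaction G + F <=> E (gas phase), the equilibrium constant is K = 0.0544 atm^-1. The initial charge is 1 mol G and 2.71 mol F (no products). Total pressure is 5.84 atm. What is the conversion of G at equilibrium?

X = 0.185

Take 1 mol G as basis and let X be its fractional conversion, so ξ = X.
Moles: n_G = 1 − X; n_F = 2.71 − X; n_E = X.
Summing: n_T = 3.71 − X.
y_i = n_i/n_T, p_i = y_i·P. K = p_E / (p_G p_F).
Equating to 0.0544 atm^-1 and solving on 0 < X < 1: X = 0.185.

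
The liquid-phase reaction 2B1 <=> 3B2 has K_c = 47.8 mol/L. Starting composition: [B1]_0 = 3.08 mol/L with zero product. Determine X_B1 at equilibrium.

X = 0.717

Let X = conversion of B1; extent ξ = 3.08X/2 mol/L.
Concentrations: [B1] = 3.08 − 3.08X; [B2] = 4.62X.
K_c = [B2]^3 / ([B1]^2).
Equating to 47.8 mol/L: the physical root is X = 0.717.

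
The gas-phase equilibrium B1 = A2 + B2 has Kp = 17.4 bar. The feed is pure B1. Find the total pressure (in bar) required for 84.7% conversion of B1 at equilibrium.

Let X = conversion of B1 (basis 1 mol B1); extent of reaction ξ = X.
At extent ξ: n_B1 = 1 − X; n_A2 = X; n_B2 = X.
Total moles n_T = 1 + X.
Kp = p_A2 p_B2 / (p_B1) with p_i = (n_i/n_T)·P.
At X = 0.847: the mole-fraction product g(X) = Π y_i^ν_i = 2.539. Since Kp = g(X)·P^{1}, P = (Kp/g)^(1/1) = (17.4/2.539)^(1/1) = 6.85 bar.

P = 6.85 bar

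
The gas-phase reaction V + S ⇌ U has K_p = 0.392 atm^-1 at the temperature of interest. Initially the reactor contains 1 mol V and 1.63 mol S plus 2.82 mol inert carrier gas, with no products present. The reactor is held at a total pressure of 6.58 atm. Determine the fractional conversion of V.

X = 0.388

Let X = conversion of V (basis 1 mol V); extent of reaction ξ = X.
At extent ξ: n_V = 1 − X; n_S = 1.63 − X; n_U = X; n_I = 2.82 (inert).
n_T = Σnᵢ = 5.45 − X.
Mole fractions y_i = n_i/n_T; K_p = p_U / (p_V p_S) with p_i = y_i·P.
Substituting and setting equal to 0.392 atm^-1 gives a polynomial in X; the root in (0,1) is X = 0.388.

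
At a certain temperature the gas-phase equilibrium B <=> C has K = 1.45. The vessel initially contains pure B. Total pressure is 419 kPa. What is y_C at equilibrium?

y_C = 0.592

Let X = conversion of B (basis 1 mol B); extent of reaction ξ = X.
Mole table: n_B = 1 − X; n_C = X.
Total moles n_T = 1 (Δν = 0, constant).
y_i = n_i/n_T, p_i = y_i·P. K = p_C / (p_B).
Substituting and setting equal to 1.45 gives a polynomial in X; the root in (0,1) is X = 0.592.
Then n_C = 0.592, n_T = 1, so y_C = 0.592.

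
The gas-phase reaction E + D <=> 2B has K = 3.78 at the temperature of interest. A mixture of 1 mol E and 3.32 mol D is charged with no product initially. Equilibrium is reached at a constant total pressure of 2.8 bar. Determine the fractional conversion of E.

X = 0.761

Let X = conversion of E (basis 1 mol E); extent of reaction ξ = X.
Moles: n_E = 1 − X; n_D = 3.32 − X; n_B = 2X.
Since Δν = 0, n_T = 4.32 throughout.
Mole fractions y_i = n_i/n_T; K = p_B^2 / (p_E p_D) with p_i = y_i·P.
Equating to 3.78 and solving on 0 < X < 1: X = 0.761.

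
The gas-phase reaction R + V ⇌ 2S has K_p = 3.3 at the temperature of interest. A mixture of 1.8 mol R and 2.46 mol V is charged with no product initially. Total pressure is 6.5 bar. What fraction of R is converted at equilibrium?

Take 1.8 mol R as basis and let X be its fractional conversion, so ξ = 1.8X.
Moles: n_R = 1.8 − 1.8X; n_V = 2.46 − 1.8X; n_S = 3.6X.
Total moles n_T = 4.26 (Δν = 0, constant).
With p_i = (n_i/n_T)P, K_p = p_S^2 / (p_R p_V).
Substituting and setting equal to 3.3 gives a polynomial in X; the root in (0,1) is X = 0.550.

X = 0.550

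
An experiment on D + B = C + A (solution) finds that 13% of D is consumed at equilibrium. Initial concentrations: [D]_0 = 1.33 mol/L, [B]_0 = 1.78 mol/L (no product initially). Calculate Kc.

Let X = conversion of D.
Concentrations: [D] = 1.33 − 1.33X; [B] = 1.78 − 1.33X; [C] = 1.33X; [A] = 1.33X.
At X = 0.13: [D] = 1.16, [B] = 1.61, [C] = 0.173, [A] = 0.173.
Kc = [C] [A] / ([D] [B]) = 0.0161.

Kc = 0.0161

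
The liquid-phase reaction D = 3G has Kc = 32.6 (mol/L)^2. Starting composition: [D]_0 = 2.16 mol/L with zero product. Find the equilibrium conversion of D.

Let X = conversion of D; extent ξ = 2.16·X mol/L.
Concentrations: [D] = 2.16 − 2.16X; [G] = 6.48X.
Kc = [G]^3 / ([D]).
This equals 32.6 at X = 0.504 (the root in 0 < X < 1).

X = 0.504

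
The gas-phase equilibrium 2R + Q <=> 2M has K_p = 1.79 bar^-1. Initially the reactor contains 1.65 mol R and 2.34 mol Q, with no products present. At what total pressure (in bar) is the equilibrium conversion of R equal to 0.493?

Basis: 1.65 mol R initially; let X = conversion of R. Extent ξ = 0.825X.
Mole table: n_R = 1.65 − 1.65X; n_Q = 2.34 − 0.825X; n_M = 1.65X.
n_T = Σnᵢ = 3.99 − 0.825X.
K_p = p_M^2 / (p_R^2 p_Q) with p_i = (n_i/n_T)·P.
At X = 0.493: the mole-fraction product g(X) = Π y_i^ν_i = 1.753. Since K_p = g(X)·P^{-1}, P = (g/K_p)^(1/1) = (1.753/1.79)^(1/1) = 0.979 bar.

P = 0.979 bar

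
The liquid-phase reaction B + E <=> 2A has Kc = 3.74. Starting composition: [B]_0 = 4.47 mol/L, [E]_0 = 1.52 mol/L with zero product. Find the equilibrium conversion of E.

Let X = conversion of E; extent ξ = 1.52·X mol/L.
Concentrations: [B] = 4.47 − 1.52X; [E] = 1.52 − 1.52X; [A] = 3.04X.
Kc = [A]^2 / ([B] [E]).
This equals 3.74 at X = 0.737 (the root in 0 < X < 1).

X = 0.737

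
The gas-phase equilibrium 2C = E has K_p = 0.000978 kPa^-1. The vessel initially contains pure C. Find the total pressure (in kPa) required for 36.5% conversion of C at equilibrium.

Let X = conversion of C (basis 1 mol C); extent of reaction ξ = 0.5X.
Mole table: n_C = 1 − X; n_E = 0.5X.
n_T = Σnᵢ = 1 − 0.5X.
K_p = p_E / (p_C^2) with p_i = (n_i/n_T)·P.
At X = 0.365: the mole-fraction product g(X) = Π y_i^ν_i = 0.37. Since K_p = g(X)·P^{-1}, P = (g/K_p)^(1/1) = (0.37/0.000978)^(1/1) = 378 kPa.

P = 378 kPa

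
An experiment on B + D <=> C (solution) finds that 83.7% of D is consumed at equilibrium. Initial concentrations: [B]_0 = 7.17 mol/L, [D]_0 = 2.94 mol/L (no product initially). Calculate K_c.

K_c = 1.09 L/mol

Let X = conversion of D.
Concentrations: [B] = 7.17 − 2.94X; [D] = 2.94 − 2.94X; [C] = 2.94X.
At X = 0.837: [B] = 4.71, [D] = 0.479, [C] = 2.46.
K_c = [C] / ([B] [D]) = 1.09 L/mol.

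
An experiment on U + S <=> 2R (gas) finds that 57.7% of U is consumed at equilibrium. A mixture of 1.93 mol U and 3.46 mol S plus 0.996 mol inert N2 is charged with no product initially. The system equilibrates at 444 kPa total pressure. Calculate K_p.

Basis: 1.93 mol U initially; let X = conversion of U. Extent ξ = 1.93X.
At extent ξ: n_U = 1.93 − 1.93X; n_S = 3.46 − 1.93X; n_R = 3.86X; n_I = 0.996 (inert).
Total moles n_T = 6.39 (Δν = 0, constant).
At X = 0.577: n_U = 0.816, n_S = 2.35, n_R = 2.23, n_T = 6.39.
p_i = (n_i/n_T)·P. K_p = p_R^2 / (p_U p_S) = 2.59.

K_p = 2.59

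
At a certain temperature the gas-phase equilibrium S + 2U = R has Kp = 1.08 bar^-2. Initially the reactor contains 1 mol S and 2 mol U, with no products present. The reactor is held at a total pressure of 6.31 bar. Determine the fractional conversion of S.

Let X = conversion of S (basis 1 mol S); extent of reaction ξ = X.
Mole table: n_S = 1 − X; n_U = 2 − 2X; n_R = X.
Summing: n_T = 3 − 2X.
Mole fractions y_i = n_i/n_T; Kp = p_R / (p_S p_U^2) with p_i = y_i·P.
This yields a degree-3 equation in X; solving on (0,1), X = 0.790.

X = 0.790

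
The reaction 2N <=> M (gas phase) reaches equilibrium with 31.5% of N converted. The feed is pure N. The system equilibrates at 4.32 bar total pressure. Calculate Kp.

Basis: 1 mol N initially; let X = conversion of N. Extent ξ = 0.5X.
Mole table: n_N = 1 − X; n_M = 0.5X.
Summing: n_T = 1 − 0.5X.
At X = 0.315: n_N = 0.685, n_M = 0.158, n_T = 0.843.
p_i = (n_i/n_T)·P. Kp = p_M / (p_N^2) = 0.0655 bar^-1.

Kp = 0.0655 bar^-1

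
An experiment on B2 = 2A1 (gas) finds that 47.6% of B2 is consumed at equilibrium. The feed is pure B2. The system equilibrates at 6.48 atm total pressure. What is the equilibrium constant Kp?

Kp = 7.59 atm

Basis: 1 mol B2 initially; let X = conversion of B2. Extent ξ = X.
Species balance: n_B2 = 1 − X; n_A1 = 2X.
Total moles n_T = 1 + X.
At X = 0.476: n_B2 = 0.524, n_A1 = 0.952, n_T = 1.48.
p_i = (n_i/n_T)·P. Kp = p_A1^2 / (p_B2) = 7.59 atm.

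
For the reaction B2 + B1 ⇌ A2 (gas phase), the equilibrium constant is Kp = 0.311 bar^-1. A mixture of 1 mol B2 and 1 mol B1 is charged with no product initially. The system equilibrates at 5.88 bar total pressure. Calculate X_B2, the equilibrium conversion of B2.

X = 0.405

Let X = conversion of B2 (basis 1 mol B2); extent of reaction ξ = X.
Moles: n_B2 = 1 − X; n_B1 = 1 − X; n_A2 = X.
n_T = Σnᵢ = 2 − X.
With p_i = (n_i/n_T)P, Kp = p_A2 / (p_B2 p_B1).
Equating to 0.311 bar^-1 and solving on 0 < X < 1: X = 0.405.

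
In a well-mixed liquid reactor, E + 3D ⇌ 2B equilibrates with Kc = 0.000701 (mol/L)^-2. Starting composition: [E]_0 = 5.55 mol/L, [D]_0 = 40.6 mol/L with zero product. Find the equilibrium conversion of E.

X = 0.601

Let X = conversion of E; extent ξ = 5.55·X mol/L.
Concentrations: [E] = 5.55 − 5.55X; [D] = 40.6 − 16.6X; [B] = 11.1X.
Kc = [B]^2 / ([E] [D]^3).
Setting equal to 0.000701 and solving for X on (0,1) gives X = 0.601.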